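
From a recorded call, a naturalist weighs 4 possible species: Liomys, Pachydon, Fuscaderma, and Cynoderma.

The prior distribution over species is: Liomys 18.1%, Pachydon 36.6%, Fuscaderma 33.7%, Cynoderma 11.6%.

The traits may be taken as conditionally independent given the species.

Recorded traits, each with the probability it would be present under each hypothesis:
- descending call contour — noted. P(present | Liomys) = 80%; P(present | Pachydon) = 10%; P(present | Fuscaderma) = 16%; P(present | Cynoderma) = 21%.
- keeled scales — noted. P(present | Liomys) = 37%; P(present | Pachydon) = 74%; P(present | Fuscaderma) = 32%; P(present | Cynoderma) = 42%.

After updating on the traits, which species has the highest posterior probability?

Multiply each prior by the joint likelihood of the trait pattern:
  Liomys: 0.181 × 0.80 × 0.37 = 0.053576
  Pachydon: 0.366 × 0.10 × 0.74 = 0.027084
  Fuscaderma: 0.337 × 0.16 × 0.32 = 0.017254
  Cynoderma: 0.116 × 0.21 × 0.42 = 0.010231
Marginal likelihood of the evidence = 0.10815.
P(Liomys | evidence) ≈ 0.053576 / 0.10815 ≈ 0.495
P(Pachydon | evidence) ≈ 0.027084 / 0.10815 ≈ 0.250
P(Fuscaderma | evidence) ≈ 0.017254 / 0.10815 ≈ 0.160
P(Cynoderma | evidence) ≈ 0.010231 / 0.10815 ≈ 0.095
The largest is 0.495, so Liomys is most probable.

Liomys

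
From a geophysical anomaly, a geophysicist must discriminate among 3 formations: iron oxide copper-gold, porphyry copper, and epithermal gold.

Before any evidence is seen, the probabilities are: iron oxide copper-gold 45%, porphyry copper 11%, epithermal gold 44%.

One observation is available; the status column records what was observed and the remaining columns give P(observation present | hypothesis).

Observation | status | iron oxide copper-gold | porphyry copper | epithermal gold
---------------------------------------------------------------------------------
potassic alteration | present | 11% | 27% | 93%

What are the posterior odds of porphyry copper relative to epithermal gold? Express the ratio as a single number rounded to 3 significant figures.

Unnormalized posterior weight (prior times the observation likelihood) for each of the two hypotheses:
  porphyry copper: 0.11 × 0.27 = 0.0297
  epithermal gold: 0.44 × 0.93 = 0.4092
Odds(porphyry copper : epithermal gold) = 0.0297 / 0.4092 ≈ 0.0726.

0.0726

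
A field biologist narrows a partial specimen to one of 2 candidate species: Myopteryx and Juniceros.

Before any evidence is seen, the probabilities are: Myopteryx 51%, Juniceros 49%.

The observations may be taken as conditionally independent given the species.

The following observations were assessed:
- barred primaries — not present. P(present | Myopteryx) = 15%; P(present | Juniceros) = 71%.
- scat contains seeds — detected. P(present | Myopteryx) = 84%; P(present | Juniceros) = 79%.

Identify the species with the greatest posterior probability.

Myopteryx

By Bayes' rule with conditional independence, the unnormalized weight for each hypothesis is prior × ∏ likelihoods (using 1 − P(present | H) for each absent observation):
  Myopteryx: 0.51 × (1 − 0.15) × 0.84 = 0.36414
  Juniceros: 0.49 × (1 − 0.71) × 0.79 = 0.11226
The unnormalized weights sum to 0.4764.
P(Myopteryx | evidence) ≈ 0.36414 / 0.4764 ≈ 0.764
P(Juniceros | evidence) ≈ 0.11226 / 0.4764 ≈ 0.236
The largest is 0.764, so Myopteryx is most probable.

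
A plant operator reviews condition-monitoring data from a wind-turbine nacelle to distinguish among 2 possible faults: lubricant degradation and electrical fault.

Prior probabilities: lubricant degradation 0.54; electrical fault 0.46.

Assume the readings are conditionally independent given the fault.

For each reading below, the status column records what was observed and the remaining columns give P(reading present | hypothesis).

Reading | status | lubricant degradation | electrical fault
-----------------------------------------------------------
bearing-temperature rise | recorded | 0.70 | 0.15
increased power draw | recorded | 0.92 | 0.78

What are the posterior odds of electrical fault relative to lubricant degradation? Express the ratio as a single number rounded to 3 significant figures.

0.155

Posterior odds equal prior odds times the likelihood ratio; only the two competing hypotheses matter.
  electrical fault: 0.46 × 0.15 × 0.78 = 0.05382
  lubricant degradation: 0.54 × 0.70 × 0.92 = 0.34776
Posterior odds = 0.05382 / 0.34776 ≈ 0.155.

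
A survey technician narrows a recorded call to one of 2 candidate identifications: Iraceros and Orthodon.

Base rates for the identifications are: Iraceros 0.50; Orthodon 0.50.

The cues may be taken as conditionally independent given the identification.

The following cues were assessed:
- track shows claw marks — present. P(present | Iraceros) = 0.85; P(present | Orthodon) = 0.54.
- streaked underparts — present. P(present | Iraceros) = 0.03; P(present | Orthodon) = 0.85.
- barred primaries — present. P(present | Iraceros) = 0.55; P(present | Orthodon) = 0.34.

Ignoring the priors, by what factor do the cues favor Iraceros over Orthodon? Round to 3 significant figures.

0.0899

Take the product of per-cue likelihoods under each hypothesis, then divide.
  Iraceros: 0.85 × 0.03 × 0.55 = 0.014025
  Orthodon: 0.54 × 0.85 × 0.34 = 0.15606
Bayes factor = 0.014025 / 0.15606 ≈ 0.0899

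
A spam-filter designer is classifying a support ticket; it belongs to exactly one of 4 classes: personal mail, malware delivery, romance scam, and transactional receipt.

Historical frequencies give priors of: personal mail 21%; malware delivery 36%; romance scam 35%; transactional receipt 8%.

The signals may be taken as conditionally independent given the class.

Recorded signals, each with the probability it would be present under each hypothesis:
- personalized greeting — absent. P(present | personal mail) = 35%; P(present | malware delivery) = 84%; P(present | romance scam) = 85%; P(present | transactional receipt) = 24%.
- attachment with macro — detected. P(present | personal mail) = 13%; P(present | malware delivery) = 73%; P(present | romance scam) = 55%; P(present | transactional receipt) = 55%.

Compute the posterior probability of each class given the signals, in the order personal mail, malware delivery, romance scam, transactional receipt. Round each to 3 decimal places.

0.145, 0.344, 0.236, 0.274

For each hypothesis, the unnormalized posterior weight is prior × product of the signal likelihoods (using 1 − P(present | H) for each absent signal):
  personal mail: 0.21 × (1 − 0.35) × 0.13 = 0.017745
  malware delivery: 0.36 × (1 − 0.84) × 0.73 = 0.042048
  romance scam: 0.35 × (1 − 0.85) × 0.55 = 0.028875
  transactional receipt: 0.08 × (1 − 0.24) × 0.55 = 0.03344
Normalizing constant Z = 0.017745 + 0.042048 + 0.028875 + 0.03344 = 0.12211.
P(personal mail | evidence) = 0.017745 / 0.12211 ≈ 0.145
P(malware delivery | evidence) = 0.042048 / 0.12211 ≈ 0.344
P(romance scam | evidence) = 0.028875 / 0.12211 ≈ 0.236
P(transactional receipt | evidence) = 0.03344 / 0.12211 ≈ 0.274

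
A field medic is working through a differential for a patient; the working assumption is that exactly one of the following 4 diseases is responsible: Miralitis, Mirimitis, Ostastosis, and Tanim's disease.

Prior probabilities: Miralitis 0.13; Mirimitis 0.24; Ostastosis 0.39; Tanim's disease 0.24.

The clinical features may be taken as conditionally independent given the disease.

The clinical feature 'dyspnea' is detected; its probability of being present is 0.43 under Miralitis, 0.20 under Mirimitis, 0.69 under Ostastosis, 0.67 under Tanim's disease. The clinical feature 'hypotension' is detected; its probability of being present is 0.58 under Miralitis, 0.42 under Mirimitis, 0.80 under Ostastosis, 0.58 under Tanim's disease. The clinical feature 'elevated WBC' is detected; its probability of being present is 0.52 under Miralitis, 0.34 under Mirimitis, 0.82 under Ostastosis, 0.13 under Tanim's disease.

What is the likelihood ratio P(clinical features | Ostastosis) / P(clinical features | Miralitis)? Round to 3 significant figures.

Take the product of per-clinical feature likelihoods under each hypothesis, then divide.
  Ostastosis: 0.69 × 0.80 × 0.82 = 0.45264
  Miralitis: 0.43 × 0.58 × 0.52 = 0.12969
Bayes factor = 0.45264 / 0.12969 ≈ 3.49

3.49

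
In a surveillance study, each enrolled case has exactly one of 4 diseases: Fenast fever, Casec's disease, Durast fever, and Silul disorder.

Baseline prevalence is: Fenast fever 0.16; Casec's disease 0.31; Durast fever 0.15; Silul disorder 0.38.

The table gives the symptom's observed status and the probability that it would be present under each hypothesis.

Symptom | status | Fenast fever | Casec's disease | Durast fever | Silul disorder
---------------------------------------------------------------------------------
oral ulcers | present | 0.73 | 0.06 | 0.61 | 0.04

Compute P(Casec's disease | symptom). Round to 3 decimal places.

0.077

For each hypothesis, the unnormalized posterior weight is prior × likelihood:
  Fenast fever: 0.16 × 0.73 = 0.1168
  Casec's disease: 0.31 × 0.06 = 0.0186
  Durast fever: 0.15 × 0.61 = 0.0915
  Silul disorder: 0.38 × 0.04 = 0.0152
Normalizing constant Z = 0.1168 + 0.0186 + 0.0915 + 0.0152 = 0.2421.
P(Casec's disease | evidence) = 0.0186 / 0.2421 ≈ 0.077.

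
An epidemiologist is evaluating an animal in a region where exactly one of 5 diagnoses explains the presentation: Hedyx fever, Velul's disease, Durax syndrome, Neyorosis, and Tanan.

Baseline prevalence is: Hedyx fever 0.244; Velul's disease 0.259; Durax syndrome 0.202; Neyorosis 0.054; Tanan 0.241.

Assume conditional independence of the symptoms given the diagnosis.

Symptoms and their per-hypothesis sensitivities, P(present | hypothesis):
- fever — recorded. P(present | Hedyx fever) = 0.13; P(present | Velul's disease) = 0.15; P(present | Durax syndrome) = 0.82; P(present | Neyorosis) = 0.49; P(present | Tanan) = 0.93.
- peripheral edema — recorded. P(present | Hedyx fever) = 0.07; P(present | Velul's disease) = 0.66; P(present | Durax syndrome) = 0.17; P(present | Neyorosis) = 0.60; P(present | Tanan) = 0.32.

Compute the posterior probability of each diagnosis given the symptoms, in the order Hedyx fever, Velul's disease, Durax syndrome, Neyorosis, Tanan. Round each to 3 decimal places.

By Bayes' rule with conditional independence, the unnormalized weight for each hypothesis is prior × ∏ likelihoods:
  Hedyx fever: 0.244 × 0.13 × 0.07 = 0.0022204
  Velul's disease: 0.259 × 0.15 × 0.66 = 0.025641
  Durax syndrome: 0.202 × 0.82 × 0.17 = 0.028159
  Neyorosis: 0.054 × 0.49 × 0.60 = 0.015876
  Tanan: 0.241 × 0.93 × 0.32 = 0.071722
Marginal likelihood of the evidence = 0.14362.
P(Hedyx fever | evidence) = 0.0022204 / 0.14362 ≈ 0.015
P(Velul's disease | evidence) = 0.025641 / 0.14362 ≈ 0.179
P(Durax syndrome | evidence) = 0.028159 / 0.14362 ≈ 0.196
P(Neyorosis | evidence) = 0.015876 / 0.14362 ≈ 0.111
P(Tanan | evidence) = 0.071722 / 0.14362 ≈ 0.499

0.015, 0.179, 0.196, 0.111, 0.499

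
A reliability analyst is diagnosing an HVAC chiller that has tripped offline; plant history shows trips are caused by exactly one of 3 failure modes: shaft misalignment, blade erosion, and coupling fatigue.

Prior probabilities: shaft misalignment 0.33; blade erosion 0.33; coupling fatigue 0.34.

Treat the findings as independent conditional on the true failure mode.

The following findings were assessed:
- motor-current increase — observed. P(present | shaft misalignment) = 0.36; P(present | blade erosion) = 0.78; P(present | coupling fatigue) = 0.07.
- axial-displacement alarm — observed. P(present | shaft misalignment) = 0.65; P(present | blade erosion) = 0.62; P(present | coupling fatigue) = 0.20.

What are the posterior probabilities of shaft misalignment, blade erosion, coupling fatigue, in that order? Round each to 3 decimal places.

For each hypothesis, the unnormalized posterior weight is prior × product of the finding likelihoods:
  shaft misalignment: 0.33 × 0.36 × 0.65 = 0.07722
  blade erosion: 0.33 × 0.78 × 0.62 = 0.15959
  coupling fatigue: 0.34 × 0.07 × 0.20 = 0.00476
Marginal likelihood of the evidence = 0.24157.
P(shaft misalignment | evidence) = 0.07722 / 0.24157 ≈ 0.320
P(blade erosion | evidence) = 0.15959 / 0.24157 ≈ 0.661
P(coupling fatigue | evidence) = 0.00476 / 0.24157 ≈ 0.020

0.320, 0.661, 0.020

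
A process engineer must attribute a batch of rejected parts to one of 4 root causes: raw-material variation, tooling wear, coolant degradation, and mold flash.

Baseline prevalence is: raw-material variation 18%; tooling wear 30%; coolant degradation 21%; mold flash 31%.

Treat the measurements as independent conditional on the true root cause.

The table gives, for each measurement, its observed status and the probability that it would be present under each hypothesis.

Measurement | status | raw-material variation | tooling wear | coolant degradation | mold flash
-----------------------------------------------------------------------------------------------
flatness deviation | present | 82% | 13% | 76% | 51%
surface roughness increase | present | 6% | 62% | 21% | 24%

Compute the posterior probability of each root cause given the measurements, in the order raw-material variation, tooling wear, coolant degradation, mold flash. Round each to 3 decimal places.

Multiply each prior by the joint likelihood of the measurement pattern:
  raw-material variation: 0.18 × 0.82 × 0.06 = 0.008856
  tooling wear: 0.30 × 0.13 × 0.62 = 0.02418
  coolant degradation: 0.21 × 0.76 × 0.21 = 0.033516
  mold flash: 0.31 × 0.51 × 0.24 = 0.037944
Normalizing constant Z = 0.008856 + 0.02418 + 0.033516 + 0.037944 = 0.1045.
P(raw-material variation | evidence) = 0.008856 / 0.1045 ≈ 0.085
P(tooling wear | evidence) = 0.02418 / 0.1045 ≈ 0.231
P(coolant degradation | evidence) = 0.033516 / 0.1045 ≈ 0.321
P(mold flash | evidence) = 0.037944 / 0.1045 ≈ 0.363

0.085, 0.231, 0.321, 0.363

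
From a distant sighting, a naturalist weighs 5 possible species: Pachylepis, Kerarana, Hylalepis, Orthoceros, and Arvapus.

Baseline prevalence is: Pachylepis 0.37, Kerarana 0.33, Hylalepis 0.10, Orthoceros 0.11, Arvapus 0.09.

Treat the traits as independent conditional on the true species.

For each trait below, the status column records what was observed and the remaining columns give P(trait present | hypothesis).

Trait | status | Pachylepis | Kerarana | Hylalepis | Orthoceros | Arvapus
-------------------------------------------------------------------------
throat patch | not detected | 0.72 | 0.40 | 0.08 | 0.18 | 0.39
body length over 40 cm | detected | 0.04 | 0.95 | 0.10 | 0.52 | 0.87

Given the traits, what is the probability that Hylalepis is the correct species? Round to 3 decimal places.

0.031

By Bayes' rule with conditional independence, the unnormalized weight for each hypothesis is prior × ∏ likelihoods (using 1 − P(present | H) for each absent trait):
  Pachylepis: 0.37 × (1 − 0.72) × 0.04 = 0.004144
  Kerarana: 0.33 × (1 − 0.40) × 0.95 = 0.1881
  Hylalepis: 0.10 × (1 − 0.08) × 0.10 = 0.0092
  Orthoceros: 0.11 × (1 − 0.18) × 0.52 = 0.046904
  Arvapus: 0.09 × (1 − 0.39) × 0.87 = 0.047763
Marginal likelihood of the evidence = 0.29611.
P(Hylalepis | evidence) = 0.0092 / 0.29611 ≈ 0.031.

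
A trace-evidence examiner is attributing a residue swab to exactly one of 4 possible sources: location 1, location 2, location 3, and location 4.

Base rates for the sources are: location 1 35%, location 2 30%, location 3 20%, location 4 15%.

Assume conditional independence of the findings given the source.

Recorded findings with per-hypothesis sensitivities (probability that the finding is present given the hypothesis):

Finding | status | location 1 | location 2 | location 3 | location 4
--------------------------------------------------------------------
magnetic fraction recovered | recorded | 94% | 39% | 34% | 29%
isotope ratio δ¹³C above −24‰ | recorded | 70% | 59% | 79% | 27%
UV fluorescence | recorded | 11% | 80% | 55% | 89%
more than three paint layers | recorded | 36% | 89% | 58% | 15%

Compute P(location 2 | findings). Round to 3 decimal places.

For each hypothesis, the unnormalized posterior weight is prior × product of the finding likelihoods:
  location 1: 0.35 × 0.94 × 0.70 × 0.11 × 0.36 = 0.0091199
  location 2: 0.30 × 0.39 × 0.59 × 0.80 × 0.89 = 0.049149
  location 3: 0.20 × 0.34 × 0.79 × 0.55 × 0.58 = 0.017137
  location 4: 0.15 × 0.29 × 0.27 × 0.89 × 0.15 = 0.001568
Normalizing constant Z = 0.0091199 + 0.049149 + 0.017137 + 0.001568 = 0.076974.
P(location 2 | evidence) = 0.049149 / 0.076974 ≈ 0.639.

0.639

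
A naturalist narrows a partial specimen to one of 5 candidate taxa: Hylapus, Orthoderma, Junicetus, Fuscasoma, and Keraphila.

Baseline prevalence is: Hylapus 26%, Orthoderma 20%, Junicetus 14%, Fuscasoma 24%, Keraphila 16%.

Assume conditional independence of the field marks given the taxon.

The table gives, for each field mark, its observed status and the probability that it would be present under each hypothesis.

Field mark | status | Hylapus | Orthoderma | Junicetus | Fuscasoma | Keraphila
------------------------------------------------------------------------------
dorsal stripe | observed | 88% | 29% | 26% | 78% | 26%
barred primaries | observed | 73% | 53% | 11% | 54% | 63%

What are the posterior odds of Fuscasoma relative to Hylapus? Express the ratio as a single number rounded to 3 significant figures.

0.605

Posterior odds equal prior odds times the likelihood ratio; only the two competing hypotheses matter.
  Fuscasoma: 0.24 × 0.78 × 0.54 = 0.10109
  Hylapus: 0.26 × 0.88 × 0.73 = 0.16702
Posterior odds = 0.10109 / 0.16702 ≈ 0.605.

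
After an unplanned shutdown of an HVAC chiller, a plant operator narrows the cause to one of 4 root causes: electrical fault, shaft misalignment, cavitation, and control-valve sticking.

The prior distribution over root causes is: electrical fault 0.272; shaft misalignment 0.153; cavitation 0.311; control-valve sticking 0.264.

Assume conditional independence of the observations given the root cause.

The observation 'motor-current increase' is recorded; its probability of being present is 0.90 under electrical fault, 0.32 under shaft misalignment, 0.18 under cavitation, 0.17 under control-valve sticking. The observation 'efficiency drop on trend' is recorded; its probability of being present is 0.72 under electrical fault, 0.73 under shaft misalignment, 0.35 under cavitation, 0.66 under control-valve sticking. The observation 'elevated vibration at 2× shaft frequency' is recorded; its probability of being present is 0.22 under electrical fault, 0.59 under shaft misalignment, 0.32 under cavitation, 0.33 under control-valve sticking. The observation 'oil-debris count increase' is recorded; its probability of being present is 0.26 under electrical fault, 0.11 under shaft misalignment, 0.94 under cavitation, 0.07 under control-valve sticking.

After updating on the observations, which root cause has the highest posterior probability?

Multiply each prior by the joint likelihood of the evidence pattern:
  electrical fault: 0.272 × 0.90 × 0.72 × 0.22 × 0.26 = 0.010082
  shaft misalignment: 0.153 × 0.32 × 0.73 × 0.59 × 0.11 = 0.0023196
  cavitation: 0.311 × 0.18 × 0.35 × 0.32 × 0.94 = 0.0058936
  control-valve sticking: 0.264 × 0.17 × 0.66 × 0.33 × 0.07 = 0.00068424
Marginal likelihood of the evidence = 0.018979.
P(electrical fault | evidence) ≈ 0.010082 / 0.018979 ≈ 0.531
P(shaft misalignment | evidence) ≈ 0.0023196 / 0.018979 ≈ 0.122
P(cavitation | evidence) ≈ 0.0058936 / 0.018979 ≈ 0.311
P(control-valve sticking | evidence) ≈ 0.00068424 / 0.018979 ≈ 0.036
The largest is 0.531, so electrical fault is most probable.

electrical fault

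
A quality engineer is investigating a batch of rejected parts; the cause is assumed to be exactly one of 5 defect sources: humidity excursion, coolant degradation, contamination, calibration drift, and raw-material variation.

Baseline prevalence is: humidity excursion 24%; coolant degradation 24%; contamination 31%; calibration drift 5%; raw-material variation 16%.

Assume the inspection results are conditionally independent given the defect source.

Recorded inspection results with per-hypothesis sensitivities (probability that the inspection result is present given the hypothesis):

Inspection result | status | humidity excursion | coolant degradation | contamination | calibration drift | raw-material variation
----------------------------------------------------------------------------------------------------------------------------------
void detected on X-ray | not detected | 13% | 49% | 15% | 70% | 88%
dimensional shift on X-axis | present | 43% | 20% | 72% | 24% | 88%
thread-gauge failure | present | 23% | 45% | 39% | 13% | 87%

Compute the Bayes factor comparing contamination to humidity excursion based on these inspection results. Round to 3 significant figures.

Joint likelihood of the inspection result pattern under each hypothesis (using 1 − P(present | H) for each absent inspection result):
  contamination: (1 − 0.15) × 0.72 × 0.39 = 0.23868
  humidity excursion: (1 − 0.13) × 0.43 × 0.23 = 0.086043
Bayes factor = 0.23868 / 0.086043 ≈ 2.77

2.77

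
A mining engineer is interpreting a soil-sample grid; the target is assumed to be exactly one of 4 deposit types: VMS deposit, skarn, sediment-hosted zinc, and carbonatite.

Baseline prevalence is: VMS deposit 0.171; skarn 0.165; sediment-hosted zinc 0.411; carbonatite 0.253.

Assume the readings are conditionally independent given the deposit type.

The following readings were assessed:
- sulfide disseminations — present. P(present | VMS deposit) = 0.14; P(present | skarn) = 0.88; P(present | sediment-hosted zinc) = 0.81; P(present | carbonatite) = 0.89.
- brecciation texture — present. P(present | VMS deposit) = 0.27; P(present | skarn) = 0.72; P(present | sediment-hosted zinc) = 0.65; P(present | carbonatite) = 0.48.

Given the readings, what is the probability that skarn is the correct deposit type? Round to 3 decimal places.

By Bayes' rule with conditional independence, the unnormalized weight for each hypothesis is prior × ∏ likelihoods:
  VMS deposit: 0.171 × 0.14 × 0.27 = 0.0064638
  skarn: 0.165 × 0.88 × 0.72 = 0.10454
  sediment-hosted zinc: 0.411 × 0.81 × 0.65 = 0.21639
  carbonatite: 0.253 × 0.89 × 0.48 = 0.10808
Marginal likelihood of the evidence = 0.43548.
P(skarn | evidence) = 0.10454 / 0.43548 ≈ 0.240.

0.240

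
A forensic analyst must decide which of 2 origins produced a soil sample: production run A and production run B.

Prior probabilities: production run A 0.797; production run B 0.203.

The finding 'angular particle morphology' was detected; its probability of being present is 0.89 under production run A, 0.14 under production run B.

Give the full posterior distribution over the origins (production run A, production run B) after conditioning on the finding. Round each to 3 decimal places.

For each hypothesis, the unnormalized posterior weight is prior × likelihood:
  production run A: 0.797 × 0.89 = 0.70933
  production run B: 0.203 × 0.14 = 0.02842
The unnormalized weights sum to 0.73775.
P(production run A | evidence) = 0.70933 / 0.73775 ≈ 0.961
P(production run B | evidence) = 0.02842 / 0.73775 ≈ 0.039

0.961, 0.039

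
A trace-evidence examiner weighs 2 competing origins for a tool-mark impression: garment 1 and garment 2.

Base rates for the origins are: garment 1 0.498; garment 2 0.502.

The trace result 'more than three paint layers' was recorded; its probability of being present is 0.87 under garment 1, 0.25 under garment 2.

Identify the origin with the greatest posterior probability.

garment 1

By Bayes' rule, the unnormalized weight for each hypothesis is prior × likelihood:
  garment 1: 0.498 × 0.87 = 0.43326
  garment 2: 0.502 × 0.25 = 0.1255
Marginal likelihood of the evidence = 0.55876.
P(garment 1 | evidence) ≈ 0.43326 / 0.55876 ≈ 0.775
P(garment 2 | evidence) ≈ 0.1255 / 0.55876 ≈ 0.225
The largest is 0.775, so garment 1 is most probable.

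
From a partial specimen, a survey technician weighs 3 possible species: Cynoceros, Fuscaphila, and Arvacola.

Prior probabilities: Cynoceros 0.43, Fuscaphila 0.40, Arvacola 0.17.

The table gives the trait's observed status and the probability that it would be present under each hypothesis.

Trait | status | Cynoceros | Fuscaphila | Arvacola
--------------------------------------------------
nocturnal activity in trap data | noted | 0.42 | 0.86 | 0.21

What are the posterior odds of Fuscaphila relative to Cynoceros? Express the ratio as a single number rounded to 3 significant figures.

1.90

The normalizing constant cancels in an odds ratio, so compute prior × likelihood for the two hypotheses only:
  Fuscaphila: 0.40 × 0.86 = 0.344
  Cynoceros: 0.43 × 0.42 = 0.1806
Posterior odds = 0.344 / 0.1806 ≈ 1.90.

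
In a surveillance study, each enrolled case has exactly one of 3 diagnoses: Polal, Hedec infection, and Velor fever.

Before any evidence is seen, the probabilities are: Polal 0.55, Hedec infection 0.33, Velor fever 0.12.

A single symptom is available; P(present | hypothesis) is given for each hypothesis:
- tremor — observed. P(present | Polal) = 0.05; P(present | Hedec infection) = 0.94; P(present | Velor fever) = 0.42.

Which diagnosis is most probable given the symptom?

Hedec infection

Multiply each prior by the likelihood of the symptom:
  Polal: 0.55 × 0.05 = 0.0275
  Hedec infection: 0.33 × 0.94 = 0.3102
  Velor fever: 0.12 × 0.42 = 0.0504
The unnormalized weights sum to 0.3881.
P(Polal | evidence) ≈ 0.0275 / 0.3881 ≈ 0.071
P(Hedec infection | evidence) ≈ 0.3102 / 0.3881 ≈ 0.799
P(Velor fever | evidence) ≈ 0.0504 / 0.3881 ≈ 0.130
The largest is 0.799, so Hedec infection is most probable.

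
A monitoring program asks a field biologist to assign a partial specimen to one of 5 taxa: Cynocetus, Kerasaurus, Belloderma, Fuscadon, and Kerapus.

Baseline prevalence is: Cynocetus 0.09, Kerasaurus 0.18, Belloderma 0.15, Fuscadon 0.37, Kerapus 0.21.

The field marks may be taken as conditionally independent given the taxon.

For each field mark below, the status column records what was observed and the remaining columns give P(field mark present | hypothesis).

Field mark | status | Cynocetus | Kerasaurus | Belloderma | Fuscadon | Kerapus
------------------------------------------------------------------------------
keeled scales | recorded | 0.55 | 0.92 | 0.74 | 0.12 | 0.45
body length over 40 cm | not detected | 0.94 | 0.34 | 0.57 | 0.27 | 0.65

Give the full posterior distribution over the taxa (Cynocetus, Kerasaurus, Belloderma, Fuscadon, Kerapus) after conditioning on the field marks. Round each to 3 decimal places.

0.013, 0.485, 0.212, 0.144, 0.147

By Bayes' rule with conditional independence, the unnormalized weight for each hypothesis is prior × ∏ likelihoods (using 1 − P(present | H) for each absent field mark):
  Cynocetus: 0.09 × 0.55 × (1 − 0.94) = 0.00297
  Kerasaurus: 0.18 × 0.92 × (1 − 0.34) = 0.1093
  Belloderma: 0.15 × 0.74 × (1 − 0.57) = 0.04773
  Fuscadon: 0.37 × 0.12 × (1 − 0.27) = 0.032412
  Kerapus: 0.21 × 0.45 × (1 − 0.65) = 0.033075
Normalizing constant Z = 0.00297 + 0.1093 + 0.04773 + 0.032412 + 0.033075 = 0.22548.
P(Cynocetus | evidence) = 0.00297 / 0.22548 ≈ 0.013
P(Kerasaurus | evidence) = 0.1093 / 0.22548 ≈ 0.485
P(Belloderma | evidence) = 0.04773 / 0.22548 ≈ 0.212
P(Fuscadon | evidence) = 0.032412 / 0.22548 ≈ 0.144
P(Kerapus | evidence) = 0.033075 / 0.22548 ≈ 0.147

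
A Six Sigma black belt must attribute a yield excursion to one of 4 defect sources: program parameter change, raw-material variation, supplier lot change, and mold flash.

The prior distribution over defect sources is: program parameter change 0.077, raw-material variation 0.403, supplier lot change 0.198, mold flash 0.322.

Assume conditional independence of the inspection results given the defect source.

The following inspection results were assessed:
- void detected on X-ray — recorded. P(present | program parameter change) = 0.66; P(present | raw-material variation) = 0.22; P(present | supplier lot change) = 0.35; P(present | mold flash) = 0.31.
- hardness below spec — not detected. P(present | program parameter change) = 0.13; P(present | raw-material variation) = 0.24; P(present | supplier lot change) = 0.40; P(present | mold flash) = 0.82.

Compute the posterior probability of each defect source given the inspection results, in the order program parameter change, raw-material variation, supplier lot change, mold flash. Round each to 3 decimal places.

0.258, 0.394, 0.243, 0.105

By Bayes' rule with conditional independence, the unnormalized weight for each hypothesis is prior × ∏ likelihoods (using 1 − P(present | H) for each absent inspection result):
  program parameter change: 0.077 × 0.66 × (1 − 0.13) = 0.044213
  raw-material variation: 0.403 × 0.22 × (1 − 0.24) = 0.067382
  supplier lot change: 0.198 × 0.35 × (1 − 0.40) = 0.04158
  mold flash: 0.322 × 0.31 × (1 − 0.82) = 0.017968
Normalizing constant Z = 0.044213 + 0.067382 + 0.04158 + 0.017968 = 0.17114.
P(program parameter change | evidence) = 0.044213 / 0.17114 ≈ 0.258
P(raw-material variation | evidence) = 0.067382 / 0.17114 ≈ 0.394
P(supplier lot change | evidence) = 0.04158 / 0.17114 ≈ 0.243
P(mold flash | evidence) = 0.017968 / 0.17114 ≈ 0.105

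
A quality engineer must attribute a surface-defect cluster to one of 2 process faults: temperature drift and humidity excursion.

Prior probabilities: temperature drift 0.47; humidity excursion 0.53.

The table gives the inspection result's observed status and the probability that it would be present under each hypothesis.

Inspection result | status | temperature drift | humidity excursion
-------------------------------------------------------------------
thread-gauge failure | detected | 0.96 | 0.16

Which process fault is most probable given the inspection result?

By Bayes' rule, the unnormalized weight for each hypothesis is prior × likelihood:
  temperature drift: 0.47 × 0.96 = 0.4512
  humidity excursion: 0.53 × 0.16 = 0.0848
Marginal likelihood of the evidence = 0.536.
P(temperature drift | evidence) ≈ 0.4512 / 0.536 ≈ 0.842
P(humidity excursion | evidence) ≈ 0.0848 / 0.536 ≈ 0.158
The largest is 0.842, so temperature drift is most probable.

temperature drift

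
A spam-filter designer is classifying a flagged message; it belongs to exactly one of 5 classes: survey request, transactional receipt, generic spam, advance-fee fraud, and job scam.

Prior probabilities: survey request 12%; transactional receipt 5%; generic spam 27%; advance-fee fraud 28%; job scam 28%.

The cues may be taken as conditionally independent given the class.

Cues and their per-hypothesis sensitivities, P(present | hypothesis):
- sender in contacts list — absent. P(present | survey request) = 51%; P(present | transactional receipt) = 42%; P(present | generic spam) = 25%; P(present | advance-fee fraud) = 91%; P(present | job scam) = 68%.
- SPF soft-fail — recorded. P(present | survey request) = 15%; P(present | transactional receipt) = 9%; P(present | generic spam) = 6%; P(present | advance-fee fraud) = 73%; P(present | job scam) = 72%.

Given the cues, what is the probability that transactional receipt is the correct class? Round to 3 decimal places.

0.025

By Bayes' rule with conditional independence, the unnormalized weight for each hypothesis is prior × ∏ likelihoods (using 1 − P(present | H) for each absent cue):
  survey request: 0.12 × (1 − 0.51) × 0.15 = 0.00882
  transactional receipt: 0.05 × (1 − 0.42) × 0.09 = 0.00261
  generic spam: 0.27 × (1 − 0.25) × 0.06 = 0.01215
  advance-fee fraud: 0.28 × (1 − 0.91) × 0.73 = 0.018396
  job scam: 0.28 × (1 − 0.68) × 0.72 = 0.064512
The unnormalized weights sum to 0.10649.
P(transactional receipt | evidence) = 0.00261 / 0.10649 ≈ 0.025.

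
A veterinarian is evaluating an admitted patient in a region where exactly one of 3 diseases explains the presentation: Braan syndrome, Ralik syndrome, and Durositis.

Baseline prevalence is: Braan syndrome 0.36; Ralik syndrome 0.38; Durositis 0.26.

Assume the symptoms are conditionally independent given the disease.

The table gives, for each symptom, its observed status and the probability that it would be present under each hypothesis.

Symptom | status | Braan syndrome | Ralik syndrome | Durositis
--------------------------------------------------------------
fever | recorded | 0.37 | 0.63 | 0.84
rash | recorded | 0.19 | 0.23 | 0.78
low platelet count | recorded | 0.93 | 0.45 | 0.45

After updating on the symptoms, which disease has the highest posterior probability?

By Bayes' rule with conditional independence, the unnormalized weight for each hypothesis is prior × ∏ likelihoods:
  Braan syndrome: 0.36 × 0.37 × 0.19 × 0.93 = 0.023536
  Ralik syndrome: 0.38 × 0.63 × 0.23 × 0.45 = 0.024778
  Durositis: 0.26 × 0.84 × 0.78 × 0.45 = 0.076658
Normalizing constant Z = 0.023536 + 0.024778 + 0.076658 = 0.12497.
P(Braan syndrome | evidence) ≈ 0.023536 / 0.12497 ≈ 0.188
P(Ralik syndrome | evidence) ≈ 0.024778 / 0.12497 ≈ 0.198
P(Durositis | evidence) ≈ 0.076658 / 0.12497 ≈ 0.613
The largest is 0.613, so Durositis is most probable.

Durositis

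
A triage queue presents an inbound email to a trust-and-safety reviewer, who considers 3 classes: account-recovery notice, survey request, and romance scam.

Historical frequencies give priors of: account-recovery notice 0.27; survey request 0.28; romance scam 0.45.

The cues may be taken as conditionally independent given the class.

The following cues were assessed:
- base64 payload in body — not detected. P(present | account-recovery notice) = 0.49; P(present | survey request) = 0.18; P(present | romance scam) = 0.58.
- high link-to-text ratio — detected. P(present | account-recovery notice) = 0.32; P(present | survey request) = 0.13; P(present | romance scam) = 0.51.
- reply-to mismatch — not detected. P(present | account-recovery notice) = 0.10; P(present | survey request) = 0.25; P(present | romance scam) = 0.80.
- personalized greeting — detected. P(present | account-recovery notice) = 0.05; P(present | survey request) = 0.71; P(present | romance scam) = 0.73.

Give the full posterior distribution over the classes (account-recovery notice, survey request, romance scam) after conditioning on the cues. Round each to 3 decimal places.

0.062, 0.497, 0.440

By Bayes' rule with conditional independence, the unnormalized weight for each hypothesis is prior × ∏ likelihoods (using 1 − P(present | H) for each absent cue):
  account-recovery notice: 0.27 × (1 − 0.49) × 0.32 × (1 − 0.10) × 0.05 = 0.0019829
  survey request: 0.28 × (1 − 0.18) × 0.13 × (1 − 0.25) × 0.71 = 0.015894
  romance scam: 0.45 × (1 − 0.58) × 0.51 × (1 − 0.80) × 0.73 = 0.014073
Normalizing constant Z = 0.0019829 + 0.015894 + 0.014073 = 0.03195.
P(account-recovery notice | evidence) = 0.0019829 / 0.03195 ≈ 0.062
P(survey request | evidence) = 0.015894 / 0.03195 ≈ 0.497
P(romance scam | evidence) = 0.014073 / 0.03195 ≈ 0.440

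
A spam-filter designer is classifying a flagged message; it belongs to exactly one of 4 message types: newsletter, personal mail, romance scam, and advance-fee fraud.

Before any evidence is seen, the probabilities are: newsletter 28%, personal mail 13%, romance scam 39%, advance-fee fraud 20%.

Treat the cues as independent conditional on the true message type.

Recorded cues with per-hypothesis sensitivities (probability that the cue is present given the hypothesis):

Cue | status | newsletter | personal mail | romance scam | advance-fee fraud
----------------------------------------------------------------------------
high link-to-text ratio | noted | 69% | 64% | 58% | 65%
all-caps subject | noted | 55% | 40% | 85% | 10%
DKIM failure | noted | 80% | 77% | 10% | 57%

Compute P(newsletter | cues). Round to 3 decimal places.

For each hypothesis, the unnormalized posterior weight is prior × product of the cue likelihoods:
  newsletter: 0.28 × 0.69 × 0.55 × 0.80 = 0.085008
  personal mail: 0.13 × 0.64 × 0.40 × 0.77 = 0.025626
  romance scam: 0.39 × 0.58 × 0.85 × 0.10 = 0.019227
  advance-fee fraud: 0.20 × 0.65 × 0.10 × 0.57 = 0.00741
The unnormalized weights sum to 0.13727.
P(newsletter | evidence) = 0.085008 / 0.13727 ≈ 0.619.

0.619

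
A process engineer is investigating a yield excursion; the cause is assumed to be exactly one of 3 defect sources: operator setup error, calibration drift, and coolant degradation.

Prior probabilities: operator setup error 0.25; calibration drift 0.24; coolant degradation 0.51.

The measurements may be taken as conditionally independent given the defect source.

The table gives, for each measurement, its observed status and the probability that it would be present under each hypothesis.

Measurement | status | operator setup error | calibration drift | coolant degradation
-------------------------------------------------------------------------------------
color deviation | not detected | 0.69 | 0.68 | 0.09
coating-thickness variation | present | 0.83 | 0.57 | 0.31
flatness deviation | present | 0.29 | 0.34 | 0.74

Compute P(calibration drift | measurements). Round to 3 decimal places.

0.106

For each hypothesis, the unnormalized posterior weight is prior × product of the measurement likelihoods (using 1 − P(present | H) for each absent measurement):
  operator setup error: 0.25 × (1 − 0.69) × 0.83 × 0.29 = 0.018654
  calibration drift: 0.24 × (1 − 0.68) × 0.57 × 0.34 = 0.014884
  coolant degradation: 0.51 × (1 − 0.09) × 0.31 × 0.74 = 0.10646
The unnormalized weights sum to 0.14.
P(calibration drift | evidence) = 0.014884 / 0.14 ≈ 0.106.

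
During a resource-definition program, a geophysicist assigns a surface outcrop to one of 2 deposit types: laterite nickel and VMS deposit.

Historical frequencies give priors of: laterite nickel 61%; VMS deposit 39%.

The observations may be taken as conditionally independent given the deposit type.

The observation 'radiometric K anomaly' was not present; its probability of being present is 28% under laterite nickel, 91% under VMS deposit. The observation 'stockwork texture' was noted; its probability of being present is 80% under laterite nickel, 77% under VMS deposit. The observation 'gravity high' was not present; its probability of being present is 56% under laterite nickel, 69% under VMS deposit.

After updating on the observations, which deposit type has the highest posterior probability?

By Bayes' rule with conditional independence, the unnormalized weight for each hypothesis is prior × ∏ likelihoods (using 1 − P(present | H) for each absent observation):
  laterite nickel: 0.61 × (1 − 0.28) × 0.80 × (1 − 0.56) = 0.1546
  VMS deposit: 0.39 × (1 − 0.91) × 0.77 × (1 − 0.69) = 0.0083784
Normalizing constant Z = 0.1546 + 0.0083784 = 0.16298.
P(laterite nickel | evidence) ≈ 0.1546 / 0.16298 ≈ 0.949
P(VMS deposit | evidence) ≈ 0.0083784 / 0.16298 ≈ 0.051
The largest is 0.949, so laterite nickel is most probable.

laterite nickel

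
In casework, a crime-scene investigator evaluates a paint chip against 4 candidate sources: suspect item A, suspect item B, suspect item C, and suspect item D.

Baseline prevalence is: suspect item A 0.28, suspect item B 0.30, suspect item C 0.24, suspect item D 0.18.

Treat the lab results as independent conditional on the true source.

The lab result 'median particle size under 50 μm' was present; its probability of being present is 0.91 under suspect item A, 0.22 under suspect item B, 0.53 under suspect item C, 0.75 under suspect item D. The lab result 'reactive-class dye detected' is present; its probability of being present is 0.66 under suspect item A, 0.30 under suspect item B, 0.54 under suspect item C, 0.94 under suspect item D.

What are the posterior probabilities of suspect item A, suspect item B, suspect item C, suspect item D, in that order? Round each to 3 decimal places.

0.438, 0.052, 0.179, 0.331

Multiply each prior by the joint likelihood of the lab result pattern:
  suspect item A: 0.28 × 0.91 × 0.66 = 0.16817
  suspect item B: 0.30 × 0.22 × 0.30 = 0.0198
  suspect item C: 0.24 × 0.53 × 0.54 = 0.068688
  suspect item D: 0.18 × 0.75 × 0.94 = 0.1269
Normalizing constant Z = 0.16817 + 0.0198 + 0.068688 + 0.1269 = 0.38356.
P(suspect item A | evidence) = 0.16817 / 0.38356 ≈ 0.438
P(suspect item B | evidence) = 0.0198 / 0.38356 ≈ 0.052
P(suspect item C | evidence) = 0.068688 / 0.38356 ≈ 0.179
P(suspect item D | evidence) = 0.1269 / 0.38356 ≈ 0.331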